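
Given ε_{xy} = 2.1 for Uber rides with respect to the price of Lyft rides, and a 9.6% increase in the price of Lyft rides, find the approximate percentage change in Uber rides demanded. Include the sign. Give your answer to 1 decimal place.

20.2%

%ΔQ ≈ ε × %ΔP of Lyft rides = 2.1 × (9.6%) = 20.2%.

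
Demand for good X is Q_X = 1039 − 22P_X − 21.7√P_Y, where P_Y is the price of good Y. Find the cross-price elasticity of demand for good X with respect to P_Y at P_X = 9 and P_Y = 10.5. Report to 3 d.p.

At P_X = 9 and P_Y = 10.5: Q_X = 770.684.
∂Q_X/∂P_Y = -21.7/(2√P_Y) = -21.7/(2√10.5) = -3.3484.
ε = (∂Q_X/∂P_Y)(P_Y/Q_X) = -3.3484 × (10.5/770.684) ≈ -0.046.

-0.046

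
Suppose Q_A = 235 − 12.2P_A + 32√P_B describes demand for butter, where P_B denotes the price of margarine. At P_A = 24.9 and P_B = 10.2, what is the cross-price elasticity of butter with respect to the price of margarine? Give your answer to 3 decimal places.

1.529

At P_A = 24.9 and P_B = 10.2: Q_A = 33.420.
∂Q_A/∂P_B = 32/(2√P_B) = 32/(2√10.2) = 5.0098.
ε = (∂Q_A/∂P_B)(P_B/Q_A) = 5.0098 × (10.2/33.420) ≈ 1.529.
ε > 0: substitutes.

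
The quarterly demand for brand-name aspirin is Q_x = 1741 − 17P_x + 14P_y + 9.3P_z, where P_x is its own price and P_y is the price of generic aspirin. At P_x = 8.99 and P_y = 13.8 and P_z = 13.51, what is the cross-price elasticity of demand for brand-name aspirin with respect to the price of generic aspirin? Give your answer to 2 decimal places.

0.10

At P_x = 8.99 and P_y = 13.8 and P_z = 13.51: Q_x = 1907.013.
∂Q_x/∂P_y = 14.
ε = (∂Q_x/∂P_y)(P_y/Q_x) = 14 × (13.8/1907.013) ≈ 0.10.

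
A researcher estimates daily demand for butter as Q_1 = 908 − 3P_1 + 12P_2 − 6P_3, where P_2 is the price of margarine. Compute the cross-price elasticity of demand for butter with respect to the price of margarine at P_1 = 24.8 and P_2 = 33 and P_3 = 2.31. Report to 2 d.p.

0.33

At P_1 = 24.8 and P_2 = 33 and P_3 = 2.31: Q_1 = 1215.74.
∂Q_1/∂P_2 = 12.
ε = (∂Q_1/∂P_2)(P_2/Q_1) = 12 × (33/1215.74) ≈ 0.33.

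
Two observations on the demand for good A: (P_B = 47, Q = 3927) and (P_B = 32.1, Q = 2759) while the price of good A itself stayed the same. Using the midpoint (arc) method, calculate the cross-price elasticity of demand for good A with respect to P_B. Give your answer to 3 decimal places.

0.927

ΔQ_A = 2759 − 3927 = -1168; ΔP_B = 32.1 − 47 = -14.9.
Midpoints: Q̄_A = 3343.0, P̄_B = 39.55.
ε = (ΔQ_A/Q̄_A)/(ΔP_B/P̄_B) = (-1168/3343.0)/(-14.9/39.55) ≈ 0.927.
ε > 0: good A and good B are substitutes.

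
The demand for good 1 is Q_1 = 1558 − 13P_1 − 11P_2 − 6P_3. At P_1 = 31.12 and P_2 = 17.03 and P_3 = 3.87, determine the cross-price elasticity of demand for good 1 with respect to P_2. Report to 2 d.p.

At P_1 = 31.12 and P_2 = 17.03 and P_3 = 3.87: Q_1 = 942.89.
∂Q_1/∂P_2 = -11.
ε = (∂Q_1/∂P_2)(P_2/Q_1) = -11 × (17.03/942.89) ≈ -0.20.
Since ε < 0, good 1 and good 2 are complements.

-0.20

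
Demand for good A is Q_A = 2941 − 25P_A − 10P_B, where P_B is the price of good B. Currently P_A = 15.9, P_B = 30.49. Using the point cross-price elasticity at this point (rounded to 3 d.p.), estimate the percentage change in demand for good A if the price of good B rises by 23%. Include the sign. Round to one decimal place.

At P_A = 15.9, P_B = 30.49: Q_A = 2238.6.
∂Q_A/∂P_B = -10.
ε = (∂Q_A/∂P_B)(P_B/Q_A) = -10.0000 × 30.49/2238.6 ≈ -0.136.
%ΔQ_A ≈ ε × %ΔP_B = -0.136 × (23%) = -3.1%.

-3.1%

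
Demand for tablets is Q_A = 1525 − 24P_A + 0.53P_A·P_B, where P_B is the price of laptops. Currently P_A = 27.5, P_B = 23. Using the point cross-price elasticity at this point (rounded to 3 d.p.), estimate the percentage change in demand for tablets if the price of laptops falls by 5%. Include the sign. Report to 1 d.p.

-1.4%

At P_A = 27.5, P_B = 23: Q_A = 1200.225.
∂Q_A/∂P_B = 0.53P_A = 14.5750.
ε = (∂Q_A/∂P_B)(P_B/Q_A) = 14.5750 × 23/1200.225 ≈ 0.279.
%ΔQ_A ≈ ε × %ΔP_B = 0.279 × (-5%) = -1.4%.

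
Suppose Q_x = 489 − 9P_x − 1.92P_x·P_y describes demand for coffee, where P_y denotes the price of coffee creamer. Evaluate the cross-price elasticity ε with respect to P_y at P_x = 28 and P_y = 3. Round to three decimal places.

At P_x = 28 and P_y = 3: Q_x = 75.72.
∂Q_x/∂P_y = -1.92P_x = -1.92(28) = -53.7600.
ε = (∂Q_x/∂P_y)(P_y/Q_x) = -53.7600 × (3/75.72) ≈ -2.130.
ε < 0: complements.

-2.130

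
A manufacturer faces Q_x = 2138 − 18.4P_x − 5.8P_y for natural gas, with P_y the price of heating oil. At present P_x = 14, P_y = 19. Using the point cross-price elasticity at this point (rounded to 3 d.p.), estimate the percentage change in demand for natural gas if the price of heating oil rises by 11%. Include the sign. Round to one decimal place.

At P_x = 14, P_y = 19: Q_x = 1770.2.
∂Q_x/∂P_y = -5.8.
ε = (∂Q_x/∂P_y)(P_y/Q_x) = -5.8000 × 19/1770.2 ≈ -0.062.
%ΔQ_x ≈ ε × %ΔP_y = -0.062 × (11%) = -0.7%.

-0.7%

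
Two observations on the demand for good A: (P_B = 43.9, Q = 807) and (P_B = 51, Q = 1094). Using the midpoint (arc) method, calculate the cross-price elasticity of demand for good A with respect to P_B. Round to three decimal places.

ΔQ_A = 1094 − 807 = 287; ΔP_B = 51 − 43.9 = 7.1.
Midpoints: Q̄_A = 950.5, P̄_B = 47.45.
ε = (ΔQ_A/Q̄_A)/(ΔP_B/P̄_B) = (287/950.5)/(7.1/47.45) ≈ 2.018.

2.018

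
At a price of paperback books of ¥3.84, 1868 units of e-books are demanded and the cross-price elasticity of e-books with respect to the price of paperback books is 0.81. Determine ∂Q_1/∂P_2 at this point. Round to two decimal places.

394.03

ε = (∂Q_1/∂P_2)·(P_2/Q_1) ⇒ ∂Q_1/∂P_2 = ε·Q_1/P_2 = 0.81 × 1868/3.84 ≈ 394.03.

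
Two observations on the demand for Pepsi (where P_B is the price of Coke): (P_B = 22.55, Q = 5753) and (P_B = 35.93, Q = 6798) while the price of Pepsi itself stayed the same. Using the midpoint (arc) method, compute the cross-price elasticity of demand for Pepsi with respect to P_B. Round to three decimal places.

0.364

ΔQ_A = 6798 − 5753 = 1045; ΔP_B = 35.93 − 22.55 = 13.38.
Midpoints: Q̄_A = 6275.5, P̄_B = 29.24.
ε = (ΔQ_A/Q̄_A)/(ΔP_B/P̄_B) = (1045/6275.5)/(13.38/29.24) ≈ 0.364.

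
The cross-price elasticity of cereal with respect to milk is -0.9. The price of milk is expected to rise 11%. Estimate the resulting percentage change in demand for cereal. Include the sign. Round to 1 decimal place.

%ΔQ ≈ ε × %ΔP of milk = -0.9 × (11%) = -9.9%.

-9.9%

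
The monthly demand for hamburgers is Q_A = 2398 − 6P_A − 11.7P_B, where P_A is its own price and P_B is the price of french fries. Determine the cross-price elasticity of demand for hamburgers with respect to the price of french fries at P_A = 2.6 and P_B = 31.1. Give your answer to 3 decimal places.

At P_A = 2.6 and P_B = 31.1: Q_A = 2018.53.
∂Q_A/∂P_B = -11.7.
ε = (∂Q_A/∂P_B)(P_B/Q_A) = -11.7 × (31.1/2018.53) ≈ -0.180.

-0.180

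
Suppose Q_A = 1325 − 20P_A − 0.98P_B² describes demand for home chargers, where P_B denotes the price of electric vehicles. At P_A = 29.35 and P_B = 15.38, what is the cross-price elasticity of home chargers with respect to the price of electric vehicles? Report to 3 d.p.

-0.916

At P_A = 29.35 and P_B = 15.38: Q_A = 506.186.
∂Q_A/∂P_B = -1.96P_B = -1.96(15.38) = -30.1448.
ε = (∂Q_A/∂P_B)(P_B/Q_A) = -30.1448 × (15.38/506.186) ≈ -0.916.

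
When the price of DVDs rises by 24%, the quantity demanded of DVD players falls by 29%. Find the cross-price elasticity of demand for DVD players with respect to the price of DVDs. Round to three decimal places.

ε = (%ΔQ of DVD players) / (%ΔP of DVDs) = (-29%) / (24%) ≈ -1.208.

-1.208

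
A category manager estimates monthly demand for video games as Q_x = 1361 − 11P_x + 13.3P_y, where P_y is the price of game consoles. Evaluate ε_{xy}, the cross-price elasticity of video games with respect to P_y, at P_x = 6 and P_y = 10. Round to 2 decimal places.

0.09

At P_x = 6 and P_y = 10: Q_x = 1428.
∂Q_x/∂P_y = 13.3.
ε = (∂Q_x/∂P_y)(P_y/Q_x) = 13.3 × (10/1428) ≈ 0.09.
Since ε > 0, video games and game consoles are substitutes.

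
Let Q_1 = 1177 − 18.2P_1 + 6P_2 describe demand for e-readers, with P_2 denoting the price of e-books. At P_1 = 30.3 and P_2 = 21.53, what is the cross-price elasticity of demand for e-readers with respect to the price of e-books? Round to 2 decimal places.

0.17

At P_1 = 30.3 and P_2 = 21.53: Q_1 = 754.72.
∂Q_1/∂P_2 = 6.
ε = (∂Q_1/∂P_2)(P_2/Q_1) = 6 × (21.53/754.72) ≈ 0.17.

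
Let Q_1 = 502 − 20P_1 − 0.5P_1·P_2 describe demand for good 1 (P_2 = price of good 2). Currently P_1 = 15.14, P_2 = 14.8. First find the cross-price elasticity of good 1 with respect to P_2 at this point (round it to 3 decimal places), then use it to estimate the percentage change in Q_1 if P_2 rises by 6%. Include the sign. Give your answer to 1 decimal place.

-7.7%

At P_1 = 15.14, P_2 = 14.8: Q_1 = 87.164.
∂Q_1/∂P_2 = -0.5P_1 = -7.5700.
ε = (∂Q_1/∂P_2)(P_2/Q_1) = -7.5700 × 14.8/87.164 ≈ -1.285.
%ΔQ_1 ≈ ε × %ΔP_2 = -1.285 × (6%) = -7.7%.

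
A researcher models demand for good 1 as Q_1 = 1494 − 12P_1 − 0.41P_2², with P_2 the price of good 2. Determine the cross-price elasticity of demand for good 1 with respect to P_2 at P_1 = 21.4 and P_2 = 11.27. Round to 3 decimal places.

At P_1 = 21.4 and P_2 = 11.27: Q_1 = 1185.125.
∂Q_1/∂P_2 = -0.82P_2 = -0.82(11.27) = -9.2414.
ε = (∂Q_1/∂P_2)(P_2/Q_1) = -9.2414 × (11.27/1185.125) ≈ -0.088.
ε < 0: complements.

-0.088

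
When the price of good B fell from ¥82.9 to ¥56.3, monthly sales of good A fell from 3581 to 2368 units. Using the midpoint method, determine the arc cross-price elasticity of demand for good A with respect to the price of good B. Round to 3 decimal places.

ΔQ_A = 2368 − 3581 = -1213; ΔP_B = 56.3 − 82.9 = -26.6.
Midpoints: Q̄_A = 2974.5, P̄_B = 69.60.
ε = (ΔQ_A/Q̄_A)/(ΔP_B/P̄_B) = (-1213/2974.5)/(-26.6/69.60) ≈ 1.067.

1.067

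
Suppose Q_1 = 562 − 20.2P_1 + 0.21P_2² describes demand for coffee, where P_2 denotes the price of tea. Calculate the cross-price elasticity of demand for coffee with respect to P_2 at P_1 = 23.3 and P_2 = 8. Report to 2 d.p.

At P_1 = 23.3 and P_2 = 8: Q_1 = 104.78.
∂Q_1/∂P_2 = 0.42P_2 = 0.42(8) = 3.3600.
ε = (∂Q_1/∂P_2)(P_2/Q_1) = 3.3600 × (8/104.78) ≈ 0.26.
ε > 0: substitutes.

0.26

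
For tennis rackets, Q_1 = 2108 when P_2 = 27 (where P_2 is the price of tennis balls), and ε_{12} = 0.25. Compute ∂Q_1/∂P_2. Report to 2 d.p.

ε = (∂Q_1/∂P_2)·(P_2/Q_1) ⇒ ∂Q_1/∂P_2 = ε·Q_1/P_2 = 0.25 × 2108/27 ≈ 19.52.

19.52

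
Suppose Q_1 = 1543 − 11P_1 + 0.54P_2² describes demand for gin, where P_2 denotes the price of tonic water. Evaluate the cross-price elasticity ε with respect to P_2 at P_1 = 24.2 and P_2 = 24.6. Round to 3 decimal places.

At P_1 = 24.2 and P_2 = 24.6: Q_1 = 1603.586.
∂Q_1/∂P_2 = 1.08P_2 = 1.08(24.6) = 26.5680.
ε = (∂Q_1/∂P_2)(P_2/Q_1) = 26.5680 × (24.6/1603.586) ≈ 0.408.

0.408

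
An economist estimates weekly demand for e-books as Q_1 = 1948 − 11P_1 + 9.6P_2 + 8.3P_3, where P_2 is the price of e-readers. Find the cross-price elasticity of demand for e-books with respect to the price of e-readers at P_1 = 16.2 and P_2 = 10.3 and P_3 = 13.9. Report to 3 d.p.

At P_1 = 16.2 and P_2 = 10.3 and P_3 = 13.9: Q_1 = 1984.05.
∂Q_1/∂P_2 = 9.6.
ε = (∂Q_1/∂P_2)(P_2/Q_1) = 9.6 × (10.3/1984.05) ≈ 0.050.

0.050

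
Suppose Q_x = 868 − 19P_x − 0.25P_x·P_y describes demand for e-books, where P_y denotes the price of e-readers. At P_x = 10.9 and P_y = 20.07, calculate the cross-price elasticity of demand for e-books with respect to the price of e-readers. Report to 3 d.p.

At P_x = 10.9 and P_y = 20.07: Q_x = 606.209.
∂Q_x/∂P_y = -0.25P_x = -0.25(10.9) = -2.7250.
ε = (∂Q_x/∂P_y)(P_y/Q_x) = -2.7250 × (20.07/606.209) ≈ -0.090.

-0.090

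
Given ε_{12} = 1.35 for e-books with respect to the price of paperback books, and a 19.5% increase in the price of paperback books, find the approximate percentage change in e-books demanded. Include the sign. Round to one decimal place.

26.3%

%ΔQ ≈ ε × %ΔP of paperback books = 1.35 × (19.5%) = 26.3%.
Demand for e-books rises by about 26.3%.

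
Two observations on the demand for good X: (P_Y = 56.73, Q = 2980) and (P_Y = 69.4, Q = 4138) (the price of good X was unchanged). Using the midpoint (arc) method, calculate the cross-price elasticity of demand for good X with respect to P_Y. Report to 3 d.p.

1.620

ΔQ_X = 4138 − 2980 = 1158; ΔP_Y = 69.4 − 56.73 = 12.67.
Midpoints: Q̄_X = 3559.0, P̄_Y = 63.06.
ε = (ΔQ_X/Q̄_X)/(ΔP_Y/P̄_Y) = (1158/3559.0)/(12.67/63.06) ≈ 1.620.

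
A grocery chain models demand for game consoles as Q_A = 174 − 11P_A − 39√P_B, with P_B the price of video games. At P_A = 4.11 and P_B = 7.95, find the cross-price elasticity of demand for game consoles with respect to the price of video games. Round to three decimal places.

At P_A = 4.11 and P_B = 7.95: Q_A = 18.827.
∂Q_A/∂P_B = -39/(2√P_B) = -39/(2√7.95) = -6.9159.
ε = (∂Q_A/∂P_B)(P_B/Q_A) = -6.9159 × (7.95/18.827) ≈ -2.920.
ε < 0: complements.

-2.920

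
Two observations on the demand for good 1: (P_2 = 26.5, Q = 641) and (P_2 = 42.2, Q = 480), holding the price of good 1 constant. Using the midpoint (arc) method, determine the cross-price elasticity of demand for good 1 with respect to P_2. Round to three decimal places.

-0.628

ΔQ_1 = 480 − 641 = -161; ΔP_2 = 42.2 − 26.5 = 15.7.
Midpoints: Q̄_1 = 560.5, P̄_2 = 34.35.
ε = (ΔQ_1/Q̄_1)/(ΔP_2/P̄_2) = (-161/560.5)/(15.7/34.35) ≈ -0.628.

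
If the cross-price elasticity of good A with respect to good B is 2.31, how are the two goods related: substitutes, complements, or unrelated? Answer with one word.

ε = 2.31 > 0, so a higher price of good B raises demand for good A: substitutes.

substitutes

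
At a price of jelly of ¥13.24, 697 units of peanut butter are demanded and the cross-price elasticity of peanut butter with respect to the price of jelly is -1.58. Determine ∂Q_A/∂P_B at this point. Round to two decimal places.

-83.18

ε = (∂Q_A/∂P_B)·(P_B/Q_A) ⇒ ∂Q_A/∂P_B = ε·Q_A/P_B = -1.58 × 697/13.24 ≈ -83.18.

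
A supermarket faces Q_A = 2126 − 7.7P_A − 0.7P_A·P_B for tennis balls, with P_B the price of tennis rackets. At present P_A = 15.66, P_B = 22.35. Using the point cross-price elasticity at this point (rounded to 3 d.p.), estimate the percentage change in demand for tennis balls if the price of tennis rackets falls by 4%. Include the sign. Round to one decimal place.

0.6%

At P_A = 15.66, P_B = 22.35: Q_A = 1760.417.
∂Q_A/∂P_B = -0.7P_A = -10.9620.
ε = (∂Q_A/∂P_B)(P_B/Q_A) = -10.9620 × 22.35/1760.417 ≈ -0.139.
%ΔQ_A ≈ ε × %ΔP_B = -0.139 × (-4%) = 0.6%.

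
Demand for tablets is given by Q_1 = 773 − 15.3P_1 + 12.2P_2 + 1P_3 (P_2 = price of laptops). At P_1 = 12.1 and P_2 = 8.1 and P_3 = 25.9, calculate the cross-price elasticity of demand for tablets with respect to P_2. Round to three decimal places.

0.139

At P_1 = 12.1 and P_2 = 8.1 and P_3 = 25.9: Q_1 = 712.59.
∂Q_1/∂P_2 = 12.2.
ε = (∂Q_1/∂P_2)(P_2/Q_1) = 12.2 × (8.1/712.59) ≈ 0.139.
Since ε > 0, tablets and laptops are substitutes.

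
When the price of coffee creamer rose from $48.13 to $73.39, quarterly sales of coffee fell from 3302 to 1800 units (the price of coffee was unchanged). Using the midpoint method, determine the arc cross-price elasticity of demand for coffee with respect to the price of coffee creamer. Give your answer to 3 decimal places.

ΔQ_A = 1800 − 3302 = -1502; ΔP_B = 73.39 − 48.13 = 25.26.
Midpoints: Q̄_A = 2551.0, P̄_B = 60.76.
ε = (ΔQ_A/Q̄_A)/(ΔP_B/P̄_B) = (-1502/2551.0)/(25.26/60.76) ≈ -1.416.
ε < 0: coffee and coffee creamer are complements.

-1.416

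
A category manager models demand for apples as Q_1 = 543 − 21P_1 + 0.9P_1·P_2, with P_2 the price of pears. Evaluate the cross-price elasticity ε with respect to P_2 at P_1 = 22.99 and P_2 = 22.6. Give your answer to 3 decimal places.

At P_1 = 22.99 and P_2 = 22.6: Q_1 = 527.827.
∂Q_1/∂P_2 = 0.9P_1 = 0.9(22.99) = 20.6910.
ε = (∂Q_1/∂P_2)(P_2/Q_1) = 20.6910 × (22.6/527.827) ≈ 0.886.

0.886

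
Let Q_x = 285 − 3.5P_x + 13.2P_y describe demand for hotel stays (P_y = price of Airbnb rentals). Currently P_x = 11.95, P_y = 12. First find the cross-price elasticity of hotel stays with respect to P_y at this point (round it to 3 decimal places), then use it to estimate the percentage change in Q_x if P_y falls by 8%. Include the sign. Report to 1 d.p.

-3.2%

At P_x = 11.95, P_y = 12: Q_x = 401.575.
∂Q_x/∂P_y = 13.2.
ε = (∂Q_x/∂P_y)(P_y/Q_x) = 13.2000 × 12/401.575 ≈ 0.394.
%ΔQ_x ≈ ε × %ΔP_y = 0.394 × (-8%) = -3.2%.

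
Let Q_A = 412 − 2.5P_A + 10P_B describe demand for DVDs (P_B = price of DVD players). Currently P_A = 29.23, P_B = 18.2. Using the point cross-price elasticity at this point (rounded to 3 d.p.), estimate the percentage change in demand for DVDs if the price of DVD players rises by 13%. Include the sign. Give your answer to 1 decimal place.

At P_A = 29.23, P_B = 18.2: Q_A = 520.925.
∂Q_A/∂P_B = 10.
ε = (∂Q_A/∂P_B)(P_B/Q_A) = 10.0000 × 18.2/520.925 ≈ 0.349.
%ΔQ_A ≈ ε × %ΔP_B = 0.349 × (13%) = 4.5%.

4.5%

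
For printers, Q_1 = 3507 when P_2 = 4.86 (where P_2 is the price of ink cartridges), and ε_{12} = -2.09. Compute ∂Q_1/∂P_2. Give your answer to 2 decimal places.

ε = (∂Q_1/∂P_2)·(P_2/Q_1) ⇒ ∂Q_1/∂P_2 = ε·Q_1/P_2 = -2.09 × 3507/4.86 ≈ -1508.15.

-1508.15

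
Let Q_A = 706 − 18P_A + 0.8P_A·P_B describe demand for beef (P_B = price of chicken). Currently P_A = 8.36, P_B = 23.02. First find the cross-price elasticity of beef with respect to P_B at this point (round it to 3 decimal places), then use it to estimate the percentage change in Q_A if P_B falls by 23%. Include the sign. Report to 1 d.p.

At P_A = 8.36, P_B = 23.02: Q_A = 709.478.
∂Q_A/∂P_B = 0.8P_A = 6.6880.
ε = (∂Q_A/∂P_B)(P_B/Q_A) = 6.6880 × 23.02/709.478 ≈ 0.217.
%ΔQ_A ≈ ε × %ΔP_B = 0.217 × (-23%) = -5.0%.

-5.0%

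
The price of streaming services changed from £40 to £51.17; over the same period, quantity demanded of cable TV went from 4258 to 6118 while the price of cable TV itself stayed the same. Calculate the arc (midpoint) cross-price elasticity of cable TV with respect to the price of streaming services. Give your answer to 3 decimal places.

ΔQ_A = 6118 − 4258 = 1860; ΔP_B = 51.17 − 40 = 11.17.
Midpoints: Q̄_A = 5188.0, P̄_B = 45.59.
ε = (ΔQ_A/Q̄_A)/(ΔP_B/P̄_B) = (1860/5188.0)/(11.17/45.59) ≈ 1.463.

1.463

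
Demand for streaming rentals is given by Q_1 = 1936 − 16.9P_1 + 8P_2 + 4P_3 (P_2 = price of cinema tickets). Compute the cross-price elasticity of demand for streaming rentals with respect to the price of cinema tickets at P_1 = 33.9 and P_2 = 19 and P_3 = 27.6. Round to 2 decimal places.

0.09

At P_1 = 33.9 and P_2 = 19 and P_3 = 27.6: Q_1 = 1625.49.
∂Q_1/∂P_2 = 8.
ε = (∂Q_1/∂P_2)(P_2/Q_1) = 8 × (19/1625.49) ≈ 0.09.
Since ε > 0, streaming rentals and cinema tickets are substitutes.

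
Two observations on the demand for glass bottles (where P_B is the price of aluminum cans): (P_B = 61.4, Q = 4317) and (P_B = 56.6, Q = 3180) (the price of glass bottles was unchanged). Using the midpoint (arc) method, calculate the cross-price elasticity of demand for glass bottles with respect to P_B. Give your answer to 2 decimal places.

ΔQ_A = 3180 − 4317 = -1137; ΔP_B = 56.6 − 61.4 = -4.8.
Midpoints: Q̄_A = 3748.5, P̄_B = 59.00.
ε = (ΔQ_A/Q̄_A)/(ΔP_B/P̄_B) = (-1137/3748.5)/(-4.8/59.00) ≈ 3.73.

3.73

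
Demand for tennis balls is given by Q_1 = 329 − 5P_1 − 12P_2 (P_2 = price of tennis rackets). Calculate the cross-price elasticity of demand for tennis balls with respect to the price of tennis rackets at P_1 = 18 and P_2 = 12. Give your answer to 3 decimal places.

At P_1 = 18 and P_2 = 12: Q_1 = 95.
∂Q_1/∂P_2 = -12.
ε = (∂Q_1/∂P_2)(P_2/Q_1) = -12 × (12/95) ≈ -1.516.
Since ε < 0, tennis balls and tennis rackets are complements.

-1.516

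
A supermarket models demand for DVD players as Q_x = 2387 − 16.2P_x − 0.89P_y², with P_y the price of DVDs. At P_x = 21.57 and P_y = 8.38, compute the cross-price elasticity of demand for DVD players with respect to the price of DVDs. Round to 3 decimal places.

At P_x = 21.57 and P_y = 8.38: Q_x = 1975.066.
∂Q_x/∂P_y = -1.78P_y = -1.78(8.38) = -14.9164.
ε = (∂Q_x/∂P_y)(P_y/Q_x) = -14.9164 × (8.38/1975.066) ≈ -0.063.

-0.063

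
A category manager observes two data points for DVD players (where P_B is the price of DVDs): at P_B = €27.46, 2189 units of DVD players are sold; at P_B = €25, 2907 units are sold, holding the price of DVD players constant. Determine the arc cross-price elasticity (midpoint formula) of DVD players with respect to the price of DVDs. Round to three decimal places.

ΔQ_A = 2907 − 2189 = 718; ΔP_B = 25 − 27.46 = -2.46.
Midpoints: Q̄_A = 2548.0, P̄_B = 26.23.
ε = (ΔQ_A/Q̄_A)/(ΔP_B/P̄_B) = (718/2548.0)/(-2.46/26.23) ≈ -3.005.

-3.005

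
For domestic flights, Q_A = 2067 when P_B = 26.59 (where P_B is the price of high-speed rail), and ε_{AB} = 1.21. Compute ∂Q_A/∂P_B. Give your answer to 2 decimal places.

94.06

ε = (∂Q_A/∂P_B)·(P_B/Q_A) ⇒ ∂Q_A/∂P_B = ε·Q_A/P_B = 1.21 × 2067/26.59 ≈ 94.06.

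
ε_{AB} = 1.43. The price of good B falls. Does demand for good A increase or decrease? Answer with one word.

decrease

ε > 0 and the price of good B falls, so the quantity of good A moves in the same direction: it decreases.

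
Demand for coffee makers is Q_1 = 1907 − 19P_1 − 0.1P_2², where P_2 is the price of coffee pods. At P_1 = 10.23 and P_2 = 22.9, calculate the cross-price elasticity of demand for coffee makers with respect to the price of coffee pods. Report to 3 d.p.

-0.063

At P_1 = 10.23 and P_2 = 22.9: Q_1 = 1660.189.
∂Q_1/∂P_2 = -0.2P_2 = -0.2(22.9) = -4.5800.
ε = (∂Q_1/∂P_2)(P_2/Q_1) = -4.5800 × (22.9/1660.189) ≈ -0.063.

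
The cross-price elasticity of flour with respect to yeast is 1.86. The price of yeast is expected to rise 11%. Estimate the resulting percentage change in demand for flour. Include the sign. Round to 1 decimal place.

20.5%

%ΔQ ≈ ε × %ΔP of yeast = 1.86 × (11%) = 20.5%.
Demand for flour rises by about 20.5%.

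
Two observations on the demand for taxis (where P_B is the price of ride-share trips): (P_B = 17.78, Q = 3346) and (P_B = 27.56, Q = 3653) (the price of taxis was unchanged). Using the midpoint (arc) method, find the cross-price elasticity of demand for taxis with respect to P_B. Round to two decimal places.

ΔQ_A = 3653 − 3346 = 307; ΔP_B = 27.56 − 17.78 = 9.78.
Midpoints: Q̄_A = 3499.5, P̄_B = 22.67.
ε = (ΔQ_A/Q̄_A)/(ΔP_B/P̄_B) = (307/3499.5)/(9.78/22.67) ≈ 0.20.
ε > 0: taxis and ride-share trips are substitutes.

0.20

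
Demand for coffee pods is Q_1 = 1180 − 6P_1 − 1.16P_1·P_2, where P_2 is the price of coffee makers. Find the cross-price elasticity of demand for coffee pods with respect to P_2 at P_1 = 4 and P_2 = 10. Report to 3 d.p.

At P_1 = 4 and P_2 = 10: Q_1 = 1109.6.
∂Q_1/∂P_2 = -1.16P_1 = -1.16(4) = -4.6400.
ε = (∂Q_1/∂P_2)(P_2/Q_1) = -4.6400 × (10/1109.6) ≈ -0.042.
ε < 0: complements.

-0.042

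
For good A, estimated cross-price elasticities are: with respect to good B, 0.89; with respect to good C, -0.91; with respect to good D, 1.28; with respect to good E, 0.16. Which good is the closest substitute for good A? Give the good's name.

good D

Substitutes have ε > 0. Among the positive values, 1.28 (good D) is largest.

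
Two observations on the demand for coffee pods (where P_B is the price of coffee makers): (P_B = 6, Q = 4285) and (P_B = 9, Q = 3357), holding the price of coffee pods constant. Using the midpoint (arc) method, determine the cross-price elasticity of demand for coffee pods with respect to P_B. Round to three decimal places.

ΔQ_A = 3357 − 4285 = -928; ΔP_B = 9 − 6 = 3.
Midpoints: Q̄_A = 3821.0, P̄_B = 7.50.
ε = (ΔQ_A/Q̄_A)/(ΔP_B/P̄_B) = (-928/3821.0)/(3/7.50) ≈ -0.607.
ε < 0: coffee pods and coffee makers are complements.

-0.607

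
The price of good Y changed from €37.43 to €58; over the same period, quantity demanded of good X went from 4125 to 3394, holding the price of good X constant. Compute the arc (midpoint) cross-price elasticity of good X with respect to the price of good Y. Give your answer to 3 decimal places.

ΔQ_X = 3394 − 4125 = -731; ΔP_Y = 58 − 37.43 = 20.57.
Midpoints: Q̄_X = 3759.5, P̄_Y = 47.72.
ε = (ΔQ_X/Q̄_X)/(ΔP_Y/P̄_Y) = (-731/3759.5)/(20.57/47.72) ≈ -0.451.

-0.451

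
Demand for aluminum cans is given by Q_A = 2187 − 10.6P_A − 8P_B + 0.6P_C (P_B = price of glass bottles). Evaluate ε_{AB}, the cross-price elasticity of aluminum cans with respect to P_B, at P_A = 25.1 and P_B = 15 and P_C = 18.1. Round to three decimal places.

-0.066

At P_A = 25.1 and P_B = 15 and P_C = 18.1: Q_A = 1811.8.
∂Q_A/∂P_B = -8.
ε = (∂Q_A/∂P_B)(P_B/Q_A) = -8 × (15/1811.8) ≈ -0.066.
Since ε < 0, aluminum cans and glass bottles are complements.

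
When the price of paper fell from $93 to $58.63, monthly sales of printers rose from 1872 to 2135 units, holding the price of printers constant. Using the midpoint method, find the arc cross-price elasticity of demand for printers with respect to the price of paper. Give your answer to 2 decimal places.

ΔQ_A = 2135 − 1872 = 263; ΔP_B = 58.63 − 93 = -34.37.
Midpoints: Q̄_A = 2003.5, P̄_B = 75.81.
ε = (ΔQ_A/Q̄_A)/(ΔP_B/P̄_B) = (263/2003.5)/(-34.37/75.81) ≈ -0.29.
ε < 0: printers and paper are complements.

-0.29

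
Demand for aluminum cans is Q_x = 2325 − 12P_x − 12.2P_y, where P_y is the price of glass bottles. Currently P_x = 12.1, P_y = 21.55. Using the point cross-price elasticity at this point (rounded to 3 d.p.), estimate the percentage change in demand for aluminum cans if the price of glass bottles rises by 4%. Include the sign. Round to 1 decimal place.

At P_x = 12.1, P_y = 21.55: Q_x = 1916.89.
∂Q_x/∂P_y = -12.2.
ε = (∂Q_x/∂P_y)(P_y/Q_x) = -12.2000 × 21.55/1916.89 ≈ -0.137.
%ΔQ_x ≈ ε × %ΔP_y = -0.137 × (4%) = -0.5%.

-0.5%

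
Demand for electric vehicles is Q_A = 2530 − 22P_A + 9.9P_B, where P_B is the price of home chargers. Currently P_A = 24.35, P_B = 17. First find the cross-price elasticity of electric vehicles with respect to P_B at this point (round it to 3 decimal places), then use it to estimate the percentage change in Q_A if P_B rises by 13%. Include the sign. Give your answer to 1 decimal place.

At P_A = 24.35, P_B = 17: Q_A = 2162.6.
∂Q_A/∂P_B = 9.9.
ε = (∂Q_A/∂P_B)(P_B/Q_A) = 9.9000 × 17/2162.6 ≈ 0.078.
%ΔQ_A ≈ ε × %ΔP_B = 0.078 × (13%) = 1.0%.

1.0%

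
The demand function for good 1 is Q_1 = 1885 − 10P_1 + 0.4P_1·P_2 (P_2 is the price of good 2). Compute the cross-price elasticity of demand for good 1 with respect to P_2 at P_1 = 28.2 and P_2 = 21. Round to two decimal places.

0.13

At P_1 = 28.2 and P_2 = 21: Q_1 = 1839.88.
∂Q_1/∂P_2 = 0.4P_1 = 0.4(28.2) = 11.2800.
ε = (∂Q_1/∂P_2)(P_2/Q_1) = 11.2800 × (21/1839.88) ≈ 0.13.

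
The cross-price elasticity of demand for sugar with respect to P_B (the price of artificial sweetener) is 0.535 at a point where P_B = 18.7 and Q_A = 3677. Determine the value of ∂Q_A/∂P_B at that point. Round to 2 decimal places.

ε = (∂Q_A/∂P_B)·(P_B/Q_A) ⇒ ∂Q_A/∂P_B = ε·Q_A/P_B = 0.535 × 3677/18.7 ≈ 105.20.

105.20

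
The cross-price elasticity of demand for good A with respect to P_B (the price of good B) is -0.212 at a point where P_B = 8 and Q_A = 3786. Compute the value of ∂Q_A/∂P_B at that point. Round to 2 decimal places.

ε = (∂Q_A/∂P_B)·(P_B/Q_A) ⇒ ∂Q_A/∂P_B = ε·Q_A/P_B = -0.212 × 3786/8 ≈ -100.33.

-100.33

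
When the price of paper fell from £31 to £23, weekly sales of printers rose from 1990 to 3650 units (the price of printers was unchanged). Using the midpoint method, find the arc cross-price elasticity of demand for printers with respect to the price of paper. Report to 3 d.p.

-1.987

ΔQ_A = 3650 − 1990 = 1660; ΔP_B = 23 − 31 = -8.
Midpoints: Q̄_A = 2820.0, P̄_B = 27.00.
ε = (ΔQ_A/Q̄_A)/(ΔP_B/P̄_B) = (1660/2820.0)/(-8/27.00) ≈ -1.987.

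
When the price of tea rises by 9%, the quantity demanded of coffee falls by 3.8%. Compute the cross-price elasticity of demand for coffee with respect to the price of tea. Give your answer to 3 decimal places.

-0.422

ε = (%ΔQ of coffee) / (%ΔP of tea) = (-3.8%) / (9%) ≈ -0.422.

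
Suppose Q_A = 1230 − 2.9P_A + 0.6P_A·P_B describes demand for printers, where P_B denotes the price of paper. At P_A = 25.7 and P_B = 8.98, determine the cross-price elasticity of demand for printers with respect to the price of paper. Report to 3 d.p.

0.107

At P_A = 25.7 and P_B = 8.98: Q_A = 1293.942.
∂Q_A/∂P_B = 0.6P_A = 0.6(25.7) = 15.4200.
ε = (∂Q_A/∂P_B)(P_B/Q_A) = 15.4200 × (8.98/1293.942) ≈ 0.107.
ε > 0: substitutes.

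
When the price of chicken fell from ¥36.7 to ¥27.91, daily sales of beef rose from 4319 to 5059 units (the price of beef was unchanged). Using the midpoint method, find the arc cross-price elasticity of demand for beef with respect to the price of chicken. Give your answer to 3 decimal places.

ΔQ_A = 5059 − 4319 = 740; ΔP_B = 27.91 − 36.7 = -8.79.
Midpoints: Q̄_A = 4689.0, P̄_B = 32.30.
ε = (ΔQ_A/Q̄_A)/(ΔP_B/P̄_B) = (740/4689.0)/(-8.79/32.30) ≈ -0.580.
ε < 0: beef and chicken are complements.

-0.580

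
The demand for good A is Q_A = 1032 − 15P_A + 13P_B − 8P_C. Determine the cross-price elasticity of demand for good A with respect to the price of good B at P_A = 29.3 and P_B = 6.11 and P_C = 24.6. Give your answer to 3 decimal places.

At P_A = 29.3 and P_B = 6.11 and P_C = 24.6: Q_A = 475.13.
∂Q_A/∂P_B = 13.
ε = (∂Q_A/∂P_B)(P_B/Q_A) = 13 × (6.11/475.13) ≈ 0.167.

0.167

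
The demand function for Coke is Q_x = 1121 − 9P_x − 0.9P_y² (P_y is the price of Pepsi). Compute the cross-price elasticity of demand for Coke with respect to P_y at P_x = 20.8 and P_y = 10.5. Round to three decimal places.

At P_x = 20.8 and P_y = 10.5: Q_x = 834.575.
∂Q_x/∂P_y = -1.8P_y = -1.8(10.5) = -18.9000.
ε = (∂Q_x/∂P_y)(P_y/Q_x) = -18.9000 × (10.5/834.575) ≈ -0.238.

-0.238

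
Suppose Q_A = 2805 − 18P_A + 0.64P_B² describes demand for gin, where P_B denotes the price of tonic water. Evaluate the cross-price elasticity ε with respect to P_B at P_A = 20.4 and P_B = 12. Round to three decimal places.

At P_A = 20.4 and P_B = 12: Q_A = 2529.96.
∂Q_A/∂P_B = 1.28P_B = 1.28(12) = 15.3600.
ε = (∂Q_A/∂P_B)(P_B/Q_A) = 15.3600 × (12/2529.96) ≈ 0.073.

0.073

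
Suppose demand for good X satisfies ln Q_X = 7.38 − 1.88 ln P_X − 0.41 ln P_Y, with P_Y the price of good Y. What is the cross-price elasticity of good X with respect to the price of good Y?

-0.41

In a log-linear (constant-elasticity) demand function, the coefficient on ln P_Y is the cross-price elasticity.
ε = -0.41. Negative, so good X and good Y are complements.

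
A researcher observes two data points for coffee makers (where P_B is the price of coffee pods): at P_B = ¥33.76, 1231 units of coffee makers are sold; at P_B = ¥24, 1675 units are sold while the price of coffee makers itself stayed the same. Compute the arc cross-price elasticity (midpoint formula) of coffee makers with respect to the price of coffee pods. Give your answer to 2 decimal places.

ΔQ_A = 1675 − 1231 = 444; ΔP_B = 24 − 33.76 = -9.76.
Midpoints: Q̄_A = 1453.0, P̄_B = 28.88.
ε = (ΔQ_A/Q̄_A)/(ΔP_B/P̄_B) = (444/1453.0)/(-9.76/28.88) ≈ -0.90.

-0.90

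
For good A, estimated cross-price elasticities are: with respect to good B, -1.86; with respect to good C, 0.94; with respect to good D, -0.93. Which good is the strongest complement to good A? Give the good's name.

good B

Complements have ε < 0. The most negative value is -1.86 (good B).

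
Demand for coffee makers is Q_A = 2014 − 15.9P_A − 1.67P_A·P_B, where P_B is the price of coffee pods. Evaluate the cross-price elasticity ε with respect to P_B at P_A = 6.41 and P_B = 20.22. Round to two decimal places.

-0.13

At P_A = 6.41 and P_B = 20.22: Q_A = 1695.632.
∂Q_A/∂P_B = -1.67P_A = -1.67(6.41) = -10.7047.
ε = (∂Q_A/∂P_B)(P_B/Q_A) = -10.7047 × (20.22/1695.632) ≈ -0.13.
ε < 0: complements.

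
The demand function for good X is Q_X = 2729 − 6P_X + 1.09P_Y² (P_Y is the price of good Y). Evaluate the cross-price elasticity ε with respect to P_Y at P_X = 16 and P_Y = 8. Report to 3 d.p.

At P_X = 16 and P_Y = 8: Q_X = 2702.76.
∂Q_X/∂P_Y = 2.18P_Y = 2.18(8) = 17.4400.
ε = (∂Q_X/∂P_Y)(P_Y/Q_X) = 17.4400 × (8/2702.76) ≈ 0.052.

0.052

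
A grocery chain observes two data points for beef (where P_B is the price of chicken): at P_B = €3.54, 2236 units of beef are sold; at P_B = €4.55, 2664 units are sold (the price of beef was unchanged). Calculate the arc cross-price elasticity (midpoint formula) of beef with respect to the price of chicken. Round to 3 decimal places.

0.700

ΔQ_A = 2664 − 2236 = 428; ΔP_B = 4.55 − 3.54 = 1.01.
Midpoints: Q̄_A = 2450.0, P̄_B = 4.04.
ε = (ΔQ_A/Q̄_A)/(ΔP_B/P̄_B) = (428/2450.0)/(1.01/4.04) ≈ 0.700.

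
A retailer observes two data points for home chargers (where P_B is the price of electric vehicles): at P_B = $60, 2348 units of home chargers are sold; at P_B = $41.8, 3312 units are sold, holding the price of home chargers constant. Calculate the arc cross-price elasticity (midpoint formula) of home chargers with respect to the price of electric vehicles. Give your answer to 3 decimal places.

ΔQ_A = 3312 − 2348 = 964; ΔP_B = 41.8 − 60 = -18.2.
Midpoints: Q̄_A = 2830.0, P̄_B = 50.90.
ε = (ΔQ_A/Q̄_A)/(ΔP_B/P̄_B) = (964/2830.0)/(-18.2/50.90) ≈ -0.953.

-0.953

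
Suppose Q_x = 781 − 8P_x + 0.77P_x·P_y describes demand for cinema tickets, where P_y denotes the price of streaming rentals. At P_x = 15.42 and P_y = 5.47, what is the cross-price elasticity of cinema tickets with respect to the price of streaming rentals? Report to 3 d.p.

0.090

At P_x = 15.42 and P_y = 5.47: Q_x = 722.587.
∂Q_x/∂P_y = 0.77P_x = 0.77(15.42) = 11.8734.
ε = (∂Q_x/∂P_y)(P_y/Q_x) = 11.8734 × (5.47/722.587) ≈ 0.090.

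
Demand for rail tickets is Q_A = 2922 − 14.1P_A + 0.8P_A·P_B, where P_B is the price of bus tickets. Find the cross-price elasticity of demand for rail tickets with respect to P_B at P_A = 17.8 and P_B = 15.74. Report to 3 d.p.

At P_A = 17.8 and P_B = 15.74: Q_A = 2895.158.
∂Q_A/∂P_B = 0.8P_A = 0.8(17.8) = 14.2400.
ε = (∂Q_A/∂P_B)(P_B/Q_A) = 14.2400 × (15.74/2895.158) ≈ 0.077.
ε > 0: substitutes.

0.077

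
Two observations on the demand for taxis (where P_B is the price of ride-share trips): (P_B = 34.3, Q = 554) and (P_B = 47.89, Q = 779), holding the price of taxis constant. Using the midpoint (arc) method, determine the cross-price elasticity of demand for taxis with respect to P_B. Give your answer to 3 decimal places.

1.021

ΔQ_A = 779 − 554 = 225; ΔP_B = 47.89 − 34.3 = 13.59.
Midpoints: Q̄_A = 666.5, P̄_B = 41.09.
ε = (ΔQ_A/Q̄_A)/(ΔP_B/P̄_B) = (225/666.5)/(13.59/41.09) ≈ 1.021.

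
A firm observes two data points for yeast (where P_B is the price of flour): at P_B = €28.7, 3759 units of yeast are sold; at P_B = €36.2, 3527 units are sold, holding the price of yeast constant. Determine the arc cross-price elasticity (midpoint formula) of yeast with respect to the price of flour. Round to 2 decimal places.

ΔQ_A = 3527 − 3759 = -232; ΔP_B = 36.2 − 28.7 = 7.5.
Midpoints: Q̄_A = 3643.0, P̄_B = 32.45.
ε = (ΔQ_A/Q̄_A)/(ΔP_B/P̄_B) = (-232/3643.0)/(7.5/32.45) ≈ -0.28.
ε < 0: yeast and flour are complements.

-0.28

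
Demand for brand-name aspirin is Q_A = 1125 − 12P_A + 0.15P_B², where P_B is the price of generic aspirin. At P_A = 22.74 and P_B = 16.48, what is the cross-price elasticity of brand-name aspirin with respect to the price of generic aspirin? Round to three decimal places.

0.091

At P_A = 22.74 and P_B = 16.48: Q_A = 892.859.
∂Q_A/∂P_B = 0.3P_B = 0.3(16.48) = 4.9440.
ε = (∂Q_A/∂P_B)(P_B/Q_A) = 4.9440 × (16.48/892.859) ≈ 0.091.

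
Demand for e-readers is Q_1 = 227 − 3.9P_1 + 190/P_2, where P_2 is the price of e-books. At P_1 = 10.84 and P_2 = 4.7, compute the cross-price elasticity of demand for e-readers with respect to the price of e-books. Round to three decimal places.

At P_1 = 10.84 and P_2 = 4.7: Q_1 = 225.150.
∂Q_1/∂P_2 = −190/P_2² = -8.6012.
ε = (∂Q_1/∂P_2)(P_2/Q_1) = -8.6012 × (4.7/225.150) ≈ -0.180.

-0.180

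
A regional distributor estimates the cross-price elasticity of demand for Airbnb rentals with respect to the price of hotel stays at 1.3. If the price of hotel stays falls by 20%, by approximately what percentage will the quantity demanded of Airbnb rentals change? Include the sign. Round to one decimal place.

%ΔQ ≈ ε × %ΔP of hotel stays = 1.3 × (-20%) = -26.0%.

-26.0%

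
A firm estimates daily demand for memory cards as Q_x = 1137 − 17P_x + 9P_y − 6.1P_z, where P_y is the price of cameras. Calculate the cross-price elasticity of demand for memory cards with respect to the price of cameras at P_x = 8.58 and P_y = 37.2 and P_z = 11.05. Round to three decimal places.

0.266

At P_x = 8.58 and P_y = 37.2 and P_z = 11.05: Q_x = 1258.535.
∂Q_x/∂P_y = 9.
ε = (∂Q_x/∂P_y)(P_y/Q_x) = 9 × (37.2/1258.535) ≈ 0.266.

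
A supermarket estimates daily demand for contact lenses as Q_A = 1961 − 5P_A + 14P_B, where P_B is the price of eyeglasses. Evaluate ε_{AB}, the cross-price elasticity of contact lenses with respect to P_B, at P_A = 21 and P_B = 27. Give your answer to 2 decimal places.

0.17

At P_A = 21 and P_B = 27: Q_A = 2234.
∂Q_A/∂P_B = 14.
ε = (∂Q_A/∂P_B)(P_B/Q_A) = 14 × (27/2234) ≈ 0.17.
Since ε > 0, contact lenses and eyeglasses are substitutes.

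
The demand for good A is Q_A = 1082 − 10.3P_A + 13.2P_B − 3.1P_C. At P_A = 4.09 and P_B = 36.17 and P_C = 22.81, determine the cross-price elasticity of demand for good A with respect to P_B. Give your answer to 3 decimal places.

At P_A = 4.09 and P_B = 36.17 and P_C = 22.81: Q_A = 1446.606.
∂Q_A/∂P_B = 13.2.
ε = (∂Q_A/∂P_B)(P_B/Q_A) = 13.2 × (36.17/1446.606) ≈ 0.330.
Since ε > 0, good A and good B are substitutes.

0.330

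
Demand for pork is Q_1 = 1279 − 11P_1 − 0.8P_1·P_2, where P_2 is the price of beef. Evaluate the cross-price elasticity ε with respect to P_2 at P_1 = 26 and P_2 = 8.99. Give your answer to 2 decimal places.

At P_1 = 26 and P_2 = 8.99: Q_1 = 806.008.
∂Q_1/∂P_2 = -0.8P_1 = -0.8(26) = -20.8000.
ε = (∂Q_1/∂P_2)(P_2/Q_1) = -20.8000 × (8.99/806.008) ≈ -0.23.

-0.23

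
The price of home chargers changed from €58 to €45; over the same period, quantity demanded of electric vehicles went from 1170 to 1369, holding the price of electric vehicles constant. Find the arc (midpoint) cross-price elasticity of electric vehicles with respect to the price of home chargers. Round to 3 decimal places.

-0.621

ΔQ_A = 1369 − 1170 = 199; ΔP_B = 45 − 58 = -13.
Midpoints: Q̄_A = 1269.5, P̄_B = 51.50.
ε = (ΔQ_A/Q̄_A)/(ΔP_B/P̄_B) = (199/1269.5)/(-13/51.50) ≈ -0.621.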